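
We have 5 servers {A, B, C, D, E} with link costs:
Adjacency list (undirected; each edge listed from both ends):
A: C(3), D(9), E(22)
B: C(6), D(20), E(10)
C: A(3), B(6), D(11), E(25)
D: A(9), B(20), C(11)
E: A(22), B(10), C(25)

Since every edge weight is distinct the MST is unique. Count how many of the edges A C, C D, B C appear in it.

Sort edges by weight, then run Kruskal:
A C (3): add — endpoints in different components.
B C (6): add — endpoints in different components.
A D (9): add — endpoints in different components.
B E (10): add — endpoints in different components.
MST edge set: {A C, B C, A D, B E}.
Of the listed edges, {A C, B C} are in the MST → 2.

2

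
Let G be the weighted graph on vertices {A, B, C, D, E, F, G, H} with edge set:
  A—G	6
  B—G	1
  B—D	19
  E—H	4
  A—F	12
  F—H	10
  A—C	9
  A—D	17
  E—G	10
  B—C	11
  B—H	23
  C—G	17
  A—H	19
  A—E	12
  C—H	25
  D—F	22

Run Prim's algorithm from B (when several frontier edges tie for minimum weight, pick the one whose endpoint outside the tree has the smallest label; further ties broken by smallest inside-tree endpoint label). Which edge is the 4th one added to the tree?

E-G

Prim, starting at B.
Step 1: cheapest edge leaving the tree is B—G (1); add G.
Step 2: cheapest edge leaving the tree is A—G (6); add A.
Step 3: cheapest edge leaving the tree is A—C (9); add C.
Step 4: cheapest edge leaving the tree is E—G (10); add E.
Step 5: cheapest edge leaving the tree is E—H (4); add H.
Step 6: cheapest edge leaving the tree is F—H (10); add F.
Step 7: cheapest edge leaving the tree is A—D (17); add D.
The 4th edge added is E—G.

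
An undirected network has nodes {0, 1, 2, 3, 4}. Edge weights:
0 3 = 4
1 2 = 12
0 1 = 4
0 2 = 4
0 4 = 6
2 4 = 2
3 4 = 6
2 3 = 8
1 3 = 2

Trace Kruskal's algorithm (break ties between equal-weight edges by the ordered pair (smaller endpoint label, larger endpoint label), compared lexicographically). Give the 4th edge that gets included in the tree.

Sort edges by weight, then run Kruskal:
1 3 (2): add — endpoints in different components.
2 4 (2): add — endpoints in different components.
0 1 (4): add — endpoints in different components.
0 2 (4): add — endpoints in different components.
The 4th edge added is 0 2.

0-2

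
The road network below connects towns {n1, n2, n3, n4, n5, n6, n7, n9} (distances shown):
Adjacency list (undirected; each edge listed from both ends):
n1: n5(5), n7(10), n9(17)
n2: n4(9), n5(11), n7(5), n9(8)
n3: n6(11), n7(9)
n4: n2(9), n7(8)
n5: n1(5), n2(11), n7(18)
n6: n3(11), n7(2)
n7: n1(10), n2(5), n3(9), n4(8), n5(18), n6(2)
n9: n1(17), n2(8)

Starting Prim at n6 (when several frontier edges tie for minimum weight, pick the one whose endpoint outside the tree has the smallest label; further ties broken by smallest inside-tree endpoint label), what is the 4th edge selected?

Grow the tree from n6 using Prim:
Step 1: cheapest edge leaving the tree is n6—n7 (2); add n7.
Step 2: cheapest edge leaving the tree is n2—n7 (5); add n2.
Step 3: cheapest edge leaving the tree is n4—n7 (8); add n4.
Step 4: cheapest edge leaving the tree is n2—n9 (8); add n9.
Step 5: cheapest edge leaving the tree is n3—n7 (9); add n3.
Step 6: cheapest edge leaving the tree is n1—n7 (10); add n1.
Step 7: cheapest edge leaving the tree is n1—n5 (5); add n5.
The 4th edge added is n2—n9.

n2-n9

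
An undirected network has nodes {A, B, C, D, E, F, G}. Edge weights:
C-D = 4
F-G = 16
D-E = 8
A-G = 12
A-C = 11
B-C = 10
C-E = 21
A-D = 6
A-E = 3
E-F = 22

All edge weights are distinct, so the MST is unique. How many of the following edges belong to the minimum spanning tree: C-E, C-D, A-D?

Kruskal's algorithm — process edges by increasing weight (ties by edge label):
A-E (3): add — endpoints in different components.
C-D (4): add — endpoints in different components.
A-D (6): add — endpoints in different components.
D-E (8): skip — D and E already connected.
B-C (10): add — endpoints in different components.
A-C (11): skip — A and C already connected.
A-G (12): add — endpoints in different components.
F-G (16): add — endpoints in different components.
MST edge set: {A-E, C-D, A-D, B-C, A-G, F-G}.
Of the listed edges, {C-D, A-D} are in the MST → 2.

2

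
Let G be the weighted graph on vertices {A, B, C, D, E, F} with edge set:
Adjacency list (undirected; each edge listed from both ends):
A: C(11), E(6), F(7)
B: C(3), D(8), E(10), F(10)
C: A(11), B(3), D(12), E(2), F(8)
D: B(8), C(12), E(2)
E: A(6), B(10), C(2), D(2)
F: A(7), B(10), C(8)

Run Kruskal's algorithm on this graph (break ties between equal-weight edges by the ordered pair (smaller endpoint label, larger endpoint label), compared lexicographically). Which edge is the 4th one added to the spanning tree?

A-E

Sort edges by weight, then run Kruskal:
C E (2): add — endpoints in different components.
D E (2): add — endpoints in different components.
B C (3): add — endpoints in different components.
A E (6): add — endpoints in different components.
A F (7): add — endpoints in different components.
The 4th edge added is A E.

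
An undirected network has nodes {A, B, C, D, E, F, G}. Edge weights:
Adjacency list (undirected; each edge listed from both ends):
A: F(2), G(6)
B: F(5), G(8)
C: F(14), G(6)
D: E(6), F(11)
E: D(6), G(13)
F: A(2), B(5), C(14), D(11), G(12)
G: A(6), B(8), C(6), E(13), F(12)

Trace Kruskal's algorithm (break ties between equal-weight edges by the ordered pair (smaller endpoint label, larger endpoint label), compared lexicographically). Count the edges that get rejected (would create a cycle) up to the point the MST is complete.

1

Kruskal's algorithm — process edges by increasing weight (ties by edge label):
A–F (2): add — endpoints in different components.
B–F (5): add — endpoints in different components.
A–G (6): add — endpoints in different components.
C–G (6): add — endpoints in different components.
D–E (6): add — endpoints in different components.
B–G (8): skip — B and G already connected.
D–F (11): add — endpoints in different components.
Edges rejected before the tree was complete: 1.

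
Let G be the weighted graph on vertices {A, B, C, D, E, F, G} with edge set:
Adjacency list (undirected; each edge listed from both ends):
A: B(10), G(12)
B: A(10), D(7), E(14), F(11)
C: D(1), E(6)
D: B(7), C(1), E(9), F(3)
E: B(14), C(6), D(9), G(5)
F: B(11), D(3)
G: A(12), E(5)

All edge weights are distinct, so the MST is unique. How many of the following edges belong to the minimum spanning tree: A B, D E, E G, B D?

Sort edges by weight, then run Kruskal:
C D (1): add. Components now {A} {B} {C,D} {E} {F} {G}
D F (3): add. Components now {A} {B} {C,D,F} {E} {G}
E G (5): add. Components now {A} {B} {C,D,F} {E,G}
C E (6): add. Components now {A} {B} {C,D,E,F,G}
B D (7): add. Components now {A} {B,C,D,E,F,G}
D E (9): skip — D and E already connected.
A B (10): add. Components now {A,B,C,D,E,F,G}
MST edge set: {C D, D F, E G, C E, B D, A B}.
Of the listed edges, {A B, E G, B D} are in the MST → 3.

3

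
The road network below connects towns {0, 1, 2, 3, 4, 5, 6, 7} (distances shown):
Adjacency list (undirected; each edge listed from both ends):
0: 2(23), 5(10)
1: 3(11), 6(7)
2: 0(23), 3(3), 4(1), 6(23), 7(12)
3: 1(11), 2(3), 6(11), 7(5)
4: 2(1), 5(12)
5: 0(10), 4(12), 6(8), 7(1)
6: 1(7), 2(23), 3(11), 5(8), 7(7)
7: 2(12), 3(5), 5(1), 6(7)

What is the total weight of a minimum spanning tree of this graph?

34

Kruskal's algorithm — process edges by increasing weight (ties by edge label):
2 4 (1): add — endpoints in different components.
5 7 (1): add — endpoints in different components.
2 3 (3): add — endpoints in different components.
3 7 (5): add — endpoints in different components.
1 6 (7): add — endpoints in different components.
6 7 (7): add — endpoints in different components.
5 6 (8): skip — 5 and 6 already connected.
0 5 (10): add — endpoints in different components.
MST edges: 2 4, 5 7, 2 3, 3 7, 1 6, 6 7, 0 5; total weight 1+1+3+5+7+7+10 = 34.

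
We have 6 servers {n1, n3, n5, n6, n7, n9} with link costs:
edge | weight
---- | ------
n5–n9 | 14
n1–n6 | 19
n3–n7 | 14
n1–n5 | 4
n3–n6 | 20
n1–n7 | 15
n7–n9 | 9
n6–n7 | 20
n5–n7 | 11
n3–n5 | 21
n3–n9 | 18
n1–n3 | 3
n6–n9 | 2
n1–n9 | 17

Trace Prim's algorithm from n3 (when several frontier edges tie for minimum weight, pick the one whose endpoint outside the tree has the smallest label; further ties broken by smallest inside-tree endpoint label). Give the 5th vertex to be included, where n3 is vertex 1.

n9

Prim's algorithm from n3:
Step 1: frontier [n1–n3 3, n3–n7 14, n3–n9 18, n3–n6 20, n3–n5 21] → take n1–n3 (3); add n1.
Step 2: frontier [n1–n5 4, n1–n7 15, n1–n9 17, n1–n6 19, n3–n7 14, n3–n9 18, n3–n6 20, n3–n5 21] → take n1–n5 (4); add n5.
Step 3: frontier [n1–n7 15, n1–n9 17, n1–n6 19, n3–n7 14, n3–n9 18, n3–n6 20, n5–n7 11, n5–n9 14] → take n5–n7 (11); add n7.
Step 4: frontier [n1–n9 17, n1–n6 19, n3–n9 18, n3–n6 20, n5–n9 14, n7–n9 9, n6–n7 20] → take n7–n9 (9); add n9.
Step 5: frontier [n1–n6 19, n3–n6 20, n6–n7 20, n6–n9 2] → take n6–n9 (2); add n6.
Vertex order: n3, n1, n5, n7, n9, n6. The 5th vertex is n9.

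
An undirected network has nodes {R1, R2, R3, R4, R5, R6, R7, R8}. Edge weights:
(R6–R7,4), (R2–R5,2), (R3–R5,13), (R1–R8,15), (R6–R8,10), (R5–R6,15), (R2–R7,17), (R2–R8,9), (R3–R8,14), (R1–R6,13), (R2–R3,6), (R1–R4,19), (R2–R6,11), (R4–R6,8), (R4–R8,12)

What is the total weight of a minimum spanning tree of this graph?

Prim's algorithm from R7:
Step 1: cheapest edge leaving the tree is R6–R7 (4); add R6.
Step 2: cheapest edge leaving the tree is R4–R6 (8); add R4.
Step 3: cheapest edge leaving the tree is R6–R8 (10); add R8.
Step 4: cheapest edge leaving the tree is R2–R8 (9); add R2.
Step 5: cheapest edge leaving the tree is R2–R5 (2); add R5.
Step 6: cheapest edge leaving the tree is R2–R3 (6); add R3.
Step 7: cheapest edge leaving the tree is R1–R6 (13); add R1.
MST edges: R6–R7, R4–R6, R6–R8, R2–R8, R2–R5, R2–R3, R1–R6; total weight 4+8+10+9+2+6+13 = 52.

52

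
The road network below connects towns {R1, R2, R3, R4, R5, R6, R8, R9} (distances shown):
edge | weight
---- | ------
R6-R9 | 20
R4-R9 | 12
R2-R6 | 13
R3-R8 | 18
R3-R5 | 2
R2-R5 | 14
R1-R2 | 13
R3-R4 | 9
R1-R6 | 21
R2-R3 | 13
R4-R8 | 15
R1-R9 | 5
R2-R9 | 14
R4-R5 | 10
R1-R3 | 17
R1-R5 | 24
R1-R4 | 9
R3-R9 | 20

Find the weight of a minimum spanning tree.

66

Prim's algorithm from R6:
Step 1: cheapest edge leaving the tree is R2-R6 (13); add R2.
Step 2: cheapest edge leaving the tree is R1-R2 (13); add R1.
Step 3: cheapest edge leaving the tree is R1-R9 (5); add R9.
Step 4: cheapest edge leaving the tree is R1-R4 (9); add R4.
Step 5: cheapest edge leaving the tree is R3-R4 (9); add R3.
Step 6: cheapest edge leaving the tree is R3-R5 (2); add R5.
Step 7: cheapest edge leaving the tree is R4-R8 (15); add R8.
MST edges: R2-R6, R1-R2, R1-R9, R1-R4, R3-R4, R3-R5, R4-R8; total weight 13+13+5+9+9+2+15 = 66.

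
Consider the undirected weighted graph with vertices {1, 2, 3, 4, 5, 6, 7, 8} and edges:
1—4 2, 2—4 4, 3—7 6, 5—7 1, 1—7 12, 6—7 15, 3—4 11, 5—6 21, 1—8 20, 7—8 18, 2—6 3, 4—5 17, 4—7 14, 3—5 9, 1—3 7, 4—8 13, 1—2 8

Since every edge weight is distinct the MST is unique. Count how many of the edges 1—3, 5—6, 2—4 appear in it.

2

Kruskal's algorithm — process edges by increasing weight (ties by edge label):
5—7 (1): add — endpoints in different components.
1—4 (2): add — endpoints in different components.
2—6 (3): add — endpoints in different components.
2—4 (4): add — endpoints in different components.
3—7 (6): add — endpoints in different components.
1—3 (7): add — endpoints in different components.
1—2 (8): skip — 1 and 2 already connected.
3—5 (9): skip — 3 and 5 already connected.
3—4 (11): skip — 3 and 4 already connected.
1—7 (12): skip — 1 and 7 already connected.
4—8 (13): add — endpoints in different components.
MST edge set: {5—7, 1—4, 2—6, 2—4, 3—7, 1—3, 4—8}.
Of the listed edges, {1—3, 2—4} are in the MST → 2.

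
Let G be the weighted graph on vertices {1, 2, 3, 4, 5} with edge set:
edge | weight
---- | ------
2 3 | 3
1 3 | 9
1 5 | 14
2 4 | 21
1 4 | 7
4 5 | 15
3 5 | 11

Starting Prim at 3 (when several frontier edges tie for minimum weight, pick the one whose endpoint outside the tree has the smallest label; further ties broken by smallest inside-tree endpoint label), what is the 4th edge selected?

Prim, starting at 3.
Step 1: frontier [2 3 3, 1 3 9, 3 5 11] → take 2 3 (3); add 2.
Step 2: frontier [2 4 21, 1 3 9, 3 5 11] → take 1 3 (9); add 1.
Step 3: frontier [1 4 7, 1 5 14, 2 4 21, 3 5 11] → take 1 4 (7); add 4.
Step 4: frontier [1 5 14, 3 5 11, 4 5 15] → take 3 5 (11); add 5.
The 4th edge added is 3 5.

3-5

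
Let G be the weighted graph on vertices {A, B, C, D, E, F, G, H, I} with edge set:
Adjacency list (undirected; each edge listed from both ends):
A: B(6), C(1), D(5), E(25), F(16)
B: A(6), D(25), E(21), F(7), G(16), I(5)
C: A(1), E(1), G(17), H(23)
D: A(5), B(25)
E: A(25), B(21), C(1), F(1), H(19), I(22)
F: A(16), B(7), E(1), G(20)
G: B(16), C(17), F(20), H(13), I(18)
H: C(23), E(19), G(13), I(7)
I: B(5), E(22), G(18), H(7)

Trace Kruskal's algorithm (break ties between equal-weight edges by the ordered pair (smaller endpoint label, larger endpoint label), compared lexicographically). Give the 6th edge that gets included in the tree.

A-B

Kruskal's algorithm — process edges by increasing weight (ties by edge label):
A–C (1): add — endpoints in different components.
C–E (1): add — endpoints in different components.
E–F (1): add — endpoints in different components.
A–D (5): add — endpoints in different components.
B–I (5): add — endpoints in different components.
A–B (6): add — endpoints in different components.
B–F (7): skip — B and F already connected.
H–I (7): add — endpoints in different components.
G–H (13): add — endpoints in different components.
The 6th edge added is A–B.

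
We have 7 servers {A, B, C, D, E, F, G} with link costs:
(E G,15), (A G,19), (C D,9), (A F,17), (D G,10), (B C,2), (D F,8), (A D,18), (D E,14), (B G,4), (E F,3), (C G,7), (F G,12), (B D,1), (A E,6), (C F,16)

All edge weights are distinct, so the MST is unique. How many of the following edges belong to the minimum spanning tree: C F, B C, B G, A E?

3

Sort edges by weight, then run Kruskal:
B D (1): add — endpoints in different components.
B C (2): add — endpoints in different components.
E F (3): add — endpoints in different components.
B G (4): add — endpoints in different components.
A E (6): add — endpoints in different components.
C G (7): skip — C and G already connected.
D F (8): add — endpoints in different components.
MST edge set: {B D, B C, E F, B G, A E, D F}.
Of the listed edges, {B C, B G, A E} are in the MST → 3.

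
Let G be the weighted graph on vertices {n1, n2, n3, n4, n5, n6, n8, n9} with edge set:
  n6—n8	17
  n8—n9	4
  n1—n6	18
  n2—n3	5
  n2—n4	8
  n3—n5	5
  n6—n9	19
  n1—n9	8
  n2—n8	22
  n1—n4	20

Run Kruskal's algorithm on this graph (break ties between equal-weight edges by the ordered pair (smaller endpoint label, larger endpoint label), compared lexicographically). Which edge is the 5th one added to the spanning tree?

Kruskal's algorithm — process edges by increasing weight (ties by edge label):
n8—n9 (4): add — endpoints in different components.
n2—n3 (5): add — endpoints in different components.
n3—n5 (5): add — endpoints in different components.
n1—n9 (8): add — endpoints in different components.
n2—n4 (8): add — endpoints in different components.
n6—n8 (17): add — endpoints in different components.
n1—n6 (18): skip — n6 and n1 already connected.
n6—n9 (19): skip — n6 and n9 already connected.
n1—n4 (20): add — endpoints in different components.
The 5th edge added is n2—n4.

n2-n4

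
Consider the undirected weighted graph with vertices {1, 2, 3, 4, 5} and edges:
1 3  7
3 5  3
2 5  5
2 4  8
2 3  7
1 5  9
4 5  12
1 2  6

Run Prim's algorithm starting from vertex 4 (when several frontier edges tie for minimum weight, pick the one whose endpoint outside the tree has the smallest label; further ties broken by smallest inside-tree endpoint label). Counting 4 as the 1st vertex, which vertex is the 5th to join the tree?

1

Grow the tree from 4 using Prim:
Step 1: cheapest edge leaving the tree is 2 4 (8); add 2.
Step 2: cheapest edge leaving the tree is 2 5 (5); add 5.
Step 3: cheapest edge leaving the tree is 3 5 (3); add 3.
Step 4: cheapest edge leaving the tree is 1 2 (6); add 1.
Vertex order: 4, 2, 5, 3, 1. The 5th vertex is 1.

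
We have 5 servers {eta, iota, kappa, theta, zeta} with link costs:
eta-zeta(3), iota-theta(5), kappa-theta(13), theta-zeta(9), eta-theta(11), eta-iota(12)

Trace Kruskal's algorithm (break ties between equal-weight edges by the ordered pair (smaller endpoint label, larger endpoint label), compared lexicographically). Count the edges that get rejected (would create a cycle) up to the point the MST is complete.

2

Kruskal's algorithm — process edges by increasing weight (ties by edge label):
eta-zeta (3): add. Components now {kappa} {theta} {eta,zeta} {iota}
iota-theta (5): add. Components now {kappa} {iota,theta} {eta,zeta}
theta-zeta (9): add. Components now {kappa} {eta,iota,theta,zeta}
eta-theta (11): skip — theta and eta already connected.
eta-iota (12): skip — eta and iota already connected.
kappa-theta (13): add. Components now {eta,iota,kappa,theta,zeta}
Edges rejected before the tree was complete: 2.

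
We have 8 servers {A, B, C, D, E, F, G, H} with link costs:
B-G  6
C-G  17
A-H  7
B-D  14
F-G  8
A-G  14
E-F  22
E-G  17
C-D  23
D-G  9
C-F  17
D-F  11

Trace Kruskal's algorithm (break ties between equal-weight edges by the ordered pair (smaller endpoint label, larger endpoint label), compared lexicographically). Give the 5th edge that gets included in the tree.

A-G

Kruskal's algorithm — process edges by increasing weight (ties by edge label):
B-G (6): add — endpoints in different components.
A-H (7): add — endpoints in different components.
F-G (8): add — endpoints in different components.
D-G (9): add — endpoints in different components.
D-F (11): skip — D and F already connected.
A-G (14): add — endpoints in different components.
B-D (14): skip — B and D already connected.
C-F (17): add — endpoints in different components.
C-G (17): skip — C and G already connected.
E-G (17): add — endpoints in different components.
The 5th edge added is A-G.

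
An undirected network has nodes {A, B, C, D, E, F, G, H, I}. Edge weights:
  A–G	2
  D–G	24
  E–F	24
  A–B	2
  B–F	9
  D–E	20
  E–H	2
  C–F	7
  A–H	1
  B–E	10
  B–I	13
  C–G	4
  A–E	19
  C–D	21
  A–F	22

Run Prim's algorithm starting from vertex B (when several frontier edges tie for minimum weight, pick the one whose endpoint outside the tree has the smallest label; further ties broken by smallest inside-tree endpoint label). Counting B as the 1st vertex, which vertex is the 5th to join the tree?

Grow the tree from B using Prim:
Step 1: cheapest edge leaving the tree is A–B (2); add A.
Step 2: cheapest edge leaving the tree is A–H (1); add H.
Step 3: cheapest edge leaving the tree is E–H (2); add E.
Step 4: cheapest edge leaving the tree is A–G (2); add G.
Step 5: cheapest edge leaving the tree is C–G (4); add C.
Step 6: cheapest edge leaving the tree is C–F (7); add F.
Step 7: cheapest edge leaving the tree is B–I (13); add I.
Step 8: cheapest edge leaving the tree is D–E (20); add D.
Vertex order: B, A, H, E, G, C, F, I, D. The 5th vertex is G.

G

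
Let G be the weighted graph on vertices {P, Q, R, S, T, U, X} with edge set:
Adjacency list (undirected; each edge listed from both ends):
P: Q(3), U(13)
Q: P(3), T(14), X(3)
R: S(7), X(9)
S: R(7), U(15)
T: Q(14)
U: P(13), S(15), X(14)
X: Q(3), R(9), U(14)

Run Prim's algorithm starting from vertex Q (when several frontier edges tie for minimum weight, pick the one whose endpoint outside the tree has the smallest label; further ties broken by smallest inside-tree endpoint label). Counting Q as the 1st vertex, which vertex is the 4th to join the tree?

R

Grow the tree from Q using Prim:
Step 1: frontier [P Q 3, Q X 3, Q T 14] → take P Q (3); add P.
Step 2: frontier [P U 13, Q X 3, Q T 14] → take Q X (3); add X.
Step 3: frontier [P U 13, Q T 14, R X 9, U X 14] → take R X (9); add R.
Step 4: frontier [P U 13, Q T 14, R S 7, U X 14] → take R S (7); add S.
Step 5: frontier [P U 13, Q T 14, S U 15, U X 14] → take P U (13); add U.
Step 6: frontier [Q T 14] → take Q T (14); add T.
Vertex order: Q, P, X, R, S, U, T. The 4th vertex is R.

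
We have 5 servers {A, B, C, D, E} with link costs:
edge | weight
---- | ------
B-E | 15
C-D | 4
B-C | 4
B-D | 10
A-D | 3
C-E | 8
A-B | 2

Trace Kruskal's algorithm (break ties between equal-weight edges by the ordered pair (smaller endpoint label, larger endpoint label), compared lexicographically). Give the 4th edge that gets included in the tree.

Sort edges by weight, then run Kruskal:
A-B (2): add — endpoints in different components.
A-D (3): add — endpoints in different components.
B-C (4): add — endpoints in different components.
C-D (4): skip — C and D already connected.
C-E (8): add — endpoints in different components.
The 4th edge added is C-E.

C-E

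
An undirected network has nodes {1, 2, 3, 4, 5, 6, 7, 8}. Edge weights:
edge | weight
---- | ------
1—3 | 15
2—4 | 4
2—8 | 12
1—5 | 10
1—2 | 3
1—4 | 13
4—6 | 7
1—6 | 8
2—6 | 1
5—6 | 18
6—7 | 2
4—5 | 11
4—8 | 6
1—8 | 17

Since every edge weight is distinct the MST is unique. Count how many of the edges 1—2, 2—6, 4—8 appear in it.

Sort edges by weight, then run Kruskal:
2—6 (1): add — endpoints in different components.
6—7 (2): add — endpoints in different components.
1—2 (3): add — endpoints in different components.
2—4 (4): add — endpoints in different components.
4—8 (6): add — endpoints in different components.
4—6 (7): skip — 4 and 6 already connected.
1—6 (8): skip — 1 and 6 already connected.
1—5 (10): add — endpoints in different components.
4—5 (11): skip — 4 and 5 already connected.
2—8 (12): skip — 2 and 8 already connected.
1—4 (13): skip — 1 and 4 already connected.
1—3 (15): add — endpoints in different components.
MST edge set: {2—6, 6—7, 1—2, 2—4, 4—8, 1—5, 1—3}.
Of the listed edges, {1—2, 2—6, 4—8} are in the MST → 3.

3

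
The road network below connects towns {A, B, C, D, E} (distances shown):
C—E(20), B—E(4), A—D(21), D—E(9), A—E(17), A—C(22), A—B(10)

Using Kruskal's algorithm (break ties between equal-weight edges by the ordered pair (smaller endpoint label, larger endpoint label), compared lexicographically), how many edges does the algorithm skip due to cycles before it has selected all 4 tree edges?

1

Kruskal's algorithm — process edges by increasing weight (ties by edge label):
B—E (4): add — endpoints in different components.
D—E (9): add — endpoints in different components.
A—B (10): add — endpoints in different components.
A—E (17): skip — A and E already connected.
C—E (20): add — endpoints in different components.
Edges rejected before the tree was complete: 1.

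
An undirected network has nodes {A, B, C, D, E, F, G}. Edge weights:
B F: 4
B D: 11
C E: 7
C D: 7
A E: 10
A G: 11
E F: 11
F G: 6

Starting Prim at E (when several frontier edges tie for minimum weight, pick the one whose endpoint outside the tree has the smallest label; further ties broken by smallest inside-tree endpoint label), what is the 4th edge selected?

B-D

Grow the tree from E using Prim:
Step 1: frontier [C E 7, A E 10, E F 11] → take C E (7); add C.
Step 2: frontier [C D 7, A E 10, E F 11] → take C D (7); add D.
Step 3: frontier [B D 11, A E 10, E F 11] → take A E (10); add A.
Step 4: frontier [A G 11, B D 11, E F 11] → take B D (11); add B.
Step 5: frontier [A G 11, B F 4, E F 11] → take B F (4); add F.
Step 6: frontier [A G 11, F G 6] → take F G (6); add G.
The 4th edge added is B D.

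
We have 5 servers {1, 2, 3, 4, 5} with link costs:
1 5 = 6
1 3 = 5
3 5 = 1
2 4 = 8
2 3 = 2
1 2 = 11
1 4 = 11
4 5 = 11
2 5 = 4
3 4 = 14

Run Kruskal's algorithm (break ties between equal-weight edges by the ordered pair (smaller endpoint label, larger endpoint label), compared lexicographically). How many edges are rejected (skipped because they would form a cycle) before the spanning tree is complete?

2

Sort edges by weight, then run Kruskal:
3 5 (1): add — endpoints in different components.
2 3 (2): add — endpoints in different components.
2 5 (4): skip — 2 and 5 already connected.
1 3 (5): add — endpoints in different components.
1 5 (6): skip — 1 and 5 already connected.
2 4 (8): add — endpoints in different components.
Edges rejected before the tree was complete: 2.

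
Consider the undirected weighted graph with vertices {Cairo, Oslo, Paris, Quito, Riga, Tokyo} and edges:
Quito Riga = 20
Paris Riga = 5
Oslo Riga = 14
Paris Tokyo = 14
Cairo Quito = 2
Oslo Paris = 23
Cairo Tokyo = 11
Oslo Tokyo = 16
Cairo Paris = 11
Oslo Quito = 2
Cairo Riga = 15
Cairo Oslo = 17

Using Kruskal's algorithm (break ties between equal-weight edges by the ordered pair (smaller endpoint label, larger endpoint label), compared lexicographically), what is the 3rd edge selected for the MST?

Kruskal's algorithm — process edges by increasing weight (ties by edge label):
Cairo Quito (2): add. Components now {Cairo,Quito} {Oslo} {Tokyo} {Paris} {Riga}
Oslo Quito (2): add. Components now {Cairo,Oslo,Quito} {Tokyo} {Paris} {Riga}
Paris Riga (5): add. Components now {Cairo,Oslo,Quito} {Tokyo} {Paris,Riga}
Cairo Paris (11): add. Components now {Cairo,Oslo,Paris,Quito,Riga} {Tokyo}
Cairo Tokyo (11): add. Components now {Cairo,Oslo,Paris,Quito,Riga,Tokyo}
The 3rd edge added is Paris Riga.

Paris-Riga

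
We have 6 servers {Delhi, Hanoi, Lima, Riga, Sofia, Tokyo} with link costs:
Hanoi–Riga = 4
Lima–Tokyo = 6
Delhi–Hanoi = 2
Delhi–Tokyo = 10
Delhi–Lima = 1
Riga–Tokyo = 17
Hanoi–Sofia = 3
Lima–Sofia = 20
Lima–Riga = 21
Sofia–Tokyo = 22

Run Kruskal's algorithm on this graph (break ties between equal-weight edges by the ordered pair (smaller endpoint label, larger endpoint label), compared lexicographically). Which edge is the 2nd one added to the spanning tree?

Kruskal: consider edges lightest-first.
Delhi–Lima (1): add — endpoints in different components.
Delhi–Hanoi (2): add — endpoints in different components.
Hanoi–Sofia (3): add — endpoints in different components.
Hanoi–Riga (4): add — endpoints in different components.
Lima–Tokyo (6): add — endpoints in different components.
The 2nd edge added is Delhi–Hanoi.

Delhi-Hanoi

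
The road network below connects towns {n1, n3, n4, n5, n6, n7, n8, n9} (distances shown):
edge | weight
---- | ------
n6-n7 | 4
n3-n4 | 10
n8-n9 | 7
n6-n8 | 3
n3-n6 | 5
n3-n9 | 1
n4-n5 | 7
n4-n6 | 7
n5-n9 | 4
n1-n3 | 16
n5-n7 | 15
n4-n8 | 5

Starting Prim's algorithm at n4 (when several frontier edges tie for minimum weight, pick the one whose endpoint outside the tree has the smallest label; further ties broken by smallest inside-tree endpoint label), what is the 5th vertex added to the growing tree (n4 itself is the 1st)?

Grow the tree from n4 using Prim:
Step 1: cheapest edge leaving the tree is n4-n8 (5); add n8.
Step 2: cheapest edge leaving the tree is n6-n8 (3); add n6.
Step 3: cheapest edge leaving the tree is n6-n7 (4); add n7.
Step 4: cheapest edge leaving the tree is n3-n6 (5); add n3.
Step 5: cheapest edge leaving the tree is n3-n9 (1); add n9.
Step 6: cheapest edge leaving the tree is n5-n9 (4); add n5.
Step 7: cheapest edge leaving the tree is n1-n3 (16); add n1.
Vertex order: n4, n8, n6, n7, n3, n9, n5, n1. The 5th vertex is n3.

n3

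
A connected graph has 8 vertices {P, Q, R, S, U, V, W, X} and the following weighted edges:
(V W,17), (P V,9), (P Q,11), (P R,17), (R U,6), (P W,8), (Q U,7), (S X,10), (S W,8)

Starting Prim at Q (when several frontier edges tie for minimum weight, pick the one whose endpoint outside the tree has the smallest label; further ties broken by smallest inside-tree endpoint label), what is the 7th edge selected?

Prim, starting at Q.
Step 1: frontier [Q U 7, P Q 11] → take Q U (7); add U.
Step 2: frontier [P Q 11, R U 6] → take R U (6); add R.
Step 3: frontier [P Q 11, P R 17] → take P Q (11); add P.
Step 4: frontier [P W 8, P V 9] → take P W (8); add W.
Step 5: frontier [P V 9, S W 8, V W 17] → take S W (8); add S.
Step 6: frontier [P V 9, S X 10, V W 17] → take P V (9); add V.
Step 7: frontier [S X 10] → take S X (10); add X.
The 7th edge added is S X.

S-X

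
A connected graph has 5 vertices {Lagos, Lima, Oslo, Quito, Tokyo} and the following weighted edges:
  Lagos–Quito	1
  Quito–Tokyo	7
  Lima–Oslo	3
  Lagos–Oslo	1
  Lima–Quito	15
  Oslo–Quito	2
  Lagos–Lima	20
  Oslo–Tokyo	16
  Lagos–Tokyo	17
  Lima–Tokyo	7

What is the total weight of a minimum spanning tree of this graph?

12

Prim's algorithm from Quito:
Step 1: cheapest edge leaving the tree is Lagos–Quito (1); add Lagos.
Step 2: cheapest edge leaving the tree is Lagos–Oslo (1); add Oslo.
Step 3: cheapest edge leaving the tree is Lima–Oslo (3); add Lima.
Step 4: cheapest edge leaving the tree is Lima–Tokyo (7); add Tokyo.
MST edges: Lagos–Quito, Lagos–Oslo, Lima–Oslo, Lima–Tokyo; total weight 1+1+3+7 = 12.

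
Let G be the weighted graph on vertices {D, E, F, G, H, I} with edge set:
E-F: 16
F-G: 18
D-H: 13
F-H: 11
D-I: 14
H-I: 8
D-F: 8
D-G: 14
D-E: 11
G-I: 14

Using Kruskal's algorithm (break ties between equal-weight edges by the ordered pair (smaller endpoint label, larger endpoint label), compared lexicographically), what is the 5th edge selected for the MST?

D-G

Kruskal's algorithm — process edges by increasing weight (ties by edge label):
D-F (8): add — endpoints in different components.
H-I (8): add — endpoints in different components.
D-E (11): add — endpoints in different components.
F-H (11): add — endpoints in different components.
D-H (13): skip — D and H already connected.
D-G (14): add — endpoints in different components.
The 5th edge added is D-G.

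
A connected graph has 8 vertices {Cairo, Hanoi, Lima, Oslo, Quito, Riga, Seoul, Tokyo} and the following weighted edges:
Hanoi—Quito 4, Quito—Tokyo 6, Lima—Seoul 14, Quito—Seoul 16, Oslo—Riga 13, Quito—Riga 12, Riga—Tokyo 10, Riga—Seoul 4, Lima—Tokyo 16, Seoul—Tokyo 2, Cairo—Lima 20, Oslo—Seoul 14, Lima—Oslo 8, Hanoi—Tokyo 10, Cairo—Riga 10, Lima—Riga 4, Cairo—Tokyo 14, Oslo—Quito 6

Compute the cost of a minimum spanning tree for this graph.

Prim's algorithm from Riga:
Step 1: cheapest edge leaving the tree is Lima—Riga (4); add Lima.
Step 2: cheapest edge leaving the tree is Riga—Seoul (4); add Seoul.
Step 3: cheapest edge leaving the tree is Seoul—Tokyo (2); add Tokyo.
Step 4: cheapest edge leaving the tree is Quito—Tokyo (6); add Quito.
Step 5: cheapest edge leaving the tree is Hanoi—Quito (4); add Hanoi.
Step 6: cheapest edge leaving the tree is Oslo—Quito (6); add Oslo.
Step 7: cheapest edge leaving the tree is Cairo—Riga (10); add Cairo.
MST edges: Lima—Riga, Riga—Seoul, Seoul—Tokyo, Quito—Tokyo, Hanoi—Quito, Oslo—Quito, Cairo—Riga; total weight 4+4+2+6+4+6+10 = 36.

36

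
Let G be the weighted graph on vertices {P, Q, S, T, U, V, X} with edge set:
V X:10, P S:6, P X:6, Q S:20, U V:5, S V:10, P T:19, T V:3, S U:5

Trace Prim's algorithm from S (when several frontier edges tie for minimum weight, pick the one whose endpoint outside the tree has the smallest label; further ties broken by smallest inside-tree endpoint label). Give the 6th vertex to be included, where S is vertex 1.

X

Prim's algorithm from S:
Step 1: cheapest edge leaving the tree is S U (5); add U.
Step 2: cheapest edge leaving the tree is U V (5); add V.
Step 3: cheapest edge leaving the tree is T V (3); add T.
Step 4: cheapest edge leaving the tree is P S (6); add P.
Step 5: cheapest edge leaving the tree is P X (6); add X.
Step 6: cheapest edge leaving the tree is Q S (20); add Q.
Vertex order: S, U, V, T, P, X, Q. The 6th vertex is X.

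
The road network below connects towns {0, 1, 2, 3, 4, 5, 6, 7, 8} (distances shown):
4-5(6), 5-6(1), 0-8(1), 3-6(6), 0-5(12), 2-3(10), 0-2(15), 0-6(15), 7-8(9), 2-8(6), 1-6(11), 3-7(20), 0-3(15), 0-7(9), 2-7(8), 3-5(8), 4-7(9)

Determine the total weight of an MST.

48

Kruskal: consider edges lightest-first.
0-8 (1): add — endpoints in different components.
5-6 (1): add — endpoints in different components.
2-8 (6): add — endpoints in different components.
3-6 (6): add — endpoints in different components.
4-5 (6): add — endpoints in different components.
2-7 (8): add — endpoints in different components.
3-5 (8): skip — 3 and 5 already connected.
0-7 (9): skip — 0 and 7 already connected.
4-7 (9): add — endpoints in different components.
7-8 (9): skip — 7 and 8 already connected.
2-3 (10): skip — 2 and 3 already connected.
1-6 (11): add — endpoints in different components.
MST edges: 0-8, 5-6, 2-8, 3-6, 4-5, 2-7, 4-7, 1-6; total weight 1+1+6+6+6+8+9+11 = 48.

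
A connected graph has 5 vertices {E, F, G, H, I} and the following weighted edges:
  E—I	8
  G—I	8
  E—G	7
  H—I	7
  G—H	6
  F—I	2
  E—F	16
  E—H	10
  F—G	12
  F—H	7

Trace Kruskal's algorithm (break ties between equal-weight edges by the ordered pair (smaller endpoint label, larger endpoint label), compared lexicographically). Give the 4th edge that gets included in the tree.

Kruskal's algorithm — process edges by increasing weight (ties by edge label):
F—I (2): add — endpoints in different components.
G—H (6): add — endpoints in different components.
E—G (7): add — endpoints in different components.
F—H (7): add — endpoints in different components.
The 4th edge added is F—H.

F-H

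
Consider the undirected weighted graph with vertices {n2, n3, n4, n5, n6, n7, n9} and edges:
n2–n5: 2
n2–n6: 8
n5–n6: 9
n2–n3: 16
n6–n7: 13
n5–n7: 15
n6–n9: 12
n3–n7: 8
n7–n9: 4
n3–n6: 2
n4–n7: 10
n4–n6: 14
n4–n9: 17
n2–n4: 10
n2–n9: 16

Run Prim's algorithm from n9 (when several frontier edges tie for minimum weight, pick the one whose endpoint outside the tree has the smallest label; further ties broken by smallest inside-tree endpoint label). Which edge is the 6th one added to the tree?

n2-n4

Prim's algorithm from n9:
Step 1: cheapest edge leaving the tree is n7–n9 (4); add n7.
Step 2: cheapest edge leaving the tree is n3–n7 (8); add n3.
Step 3: cheapest edge leaving the tree is n3–n6 (2); add n6.
Step 4: cheapest edge leaving the tree is n2–n6 (8); add n2.
Step 5: cheapest edge leaving the tree is n2–n5 (2); add n5.
Step 6: cheapest edge leaving the tree is n2–n4 (10); add n4.
The 6th edge added is n2–n4.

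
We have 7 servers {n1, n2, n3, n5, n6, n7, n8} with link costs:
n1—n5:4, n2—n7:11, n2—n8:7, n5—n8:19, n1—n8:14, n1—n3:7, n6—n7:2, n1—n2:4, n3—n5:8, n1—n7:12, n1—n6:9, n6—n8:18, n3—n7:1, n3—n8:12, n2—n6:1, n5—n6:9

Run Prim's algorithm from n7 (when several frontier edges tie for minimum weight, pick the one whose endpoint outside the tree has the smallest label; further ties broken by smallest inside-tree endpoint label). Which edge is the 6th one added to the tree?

n2-n8

Prim's algorithm from n7:
Step 1: cheapest edge leaving the tree is n3—n7 (1); add n3.
Step 2: cheapest edge leaving the tree is n6—n7 (2); add n6.
Step 3: cheapest edge leaving the tree is n2—n6 (1); add n2.
Step 4: cheapest edge leaving the tree is n1—n2 (4); add n1.
Step 5: cheapest edge leaving the tree is n1—n5 (4); add n5.
Step 6: cheapest edge leaving the tree is n2—n8 (7); add n8.
The 6th edge added is n2—n8.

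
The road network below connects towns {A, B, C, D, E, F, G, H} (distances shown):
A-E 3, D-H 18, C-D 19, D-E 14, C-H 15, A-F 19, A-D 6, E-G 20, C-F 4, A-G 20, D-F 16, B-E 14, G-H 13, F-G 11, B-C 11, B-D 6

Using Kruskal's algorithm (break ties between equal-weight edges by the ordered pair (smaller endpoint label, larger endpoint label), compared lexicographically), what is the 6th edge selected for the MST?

Kruskal's algorithm — process edges by increasing weight (ties by edge label):
A-E (3): add — endpoints in different components.
C-F (4): add — endpoints in different components.
A-D (6): add — endpoints in different components.
B-D (6): add — endpoints in different components.
B-C (11): add — endpoints in different components.
F-G (11): add — endpoints in different components.
G-H (13): add — endpoints in different components.
The 6th edge added is F-G.

F-G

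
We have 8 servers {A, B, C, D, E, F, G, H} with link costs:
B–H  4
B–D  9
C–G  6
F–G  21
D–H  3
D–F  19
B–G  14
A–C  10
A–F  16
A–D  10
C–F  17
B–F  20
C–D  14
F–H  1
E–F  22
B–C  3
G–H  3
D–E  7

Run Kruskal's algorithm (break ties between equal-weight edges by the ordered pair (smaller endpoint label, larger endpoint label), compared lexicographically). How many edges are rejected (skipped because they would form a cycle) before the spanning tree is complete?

Sort edges by weight, then run Kruskal:
F–H (1): add — endpoints in different components.
B–C (3): add — endpoints in different components.
D–H (3): add — endpoints in different components.
G–H (3): add — endpoints in different components.
B–H (4): add — endpoints in different components.
C–G (6): skip — C and G already connected.
D–E (7): add — endpoints in different components.
B–D (9): skip — B and D already connected.
A–C (10): add — endpoints in different components.
Edges rejected before the tree was complete: 2.

2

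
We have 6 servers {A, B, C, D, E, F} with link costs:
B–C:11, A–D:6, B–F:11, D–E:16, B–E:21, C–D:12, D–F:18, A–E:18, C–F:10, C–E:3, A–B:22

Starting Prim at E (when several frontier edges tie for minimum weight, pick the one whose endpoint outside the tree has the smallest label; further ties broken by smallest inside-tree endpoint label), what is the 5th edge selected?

A-D

Prim, starting at E.
Step 1: cheapest edge leaving the tree is C–E (3); add C.
Step 2: cheapest edge leaving the tree is C–F (10); add F.
Step 3: cheapest edge leaving the tree is B–C (11); add B.
Step 4: cheapest edge leaving the tree is C–D (12); add D.
Step 5: cheapest edge leaving the tree is A–D (6); add A.
The 5th edge added is A–D.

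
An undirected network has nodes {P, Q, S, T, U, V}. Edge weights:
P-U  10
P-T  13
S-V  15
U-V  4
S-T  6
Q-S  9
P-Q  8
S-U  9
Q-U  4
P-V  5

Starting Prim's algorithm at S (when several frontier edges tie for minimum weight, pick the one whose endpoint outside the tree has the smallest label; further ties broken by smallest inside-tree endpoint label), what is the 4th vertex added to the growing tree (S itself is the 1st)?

U

Prim, starting at S.
Step 1: frontier [S-T 6, Q-S 9, S-U 9, S-V 15] → take S-T (6); add T.
Step 2: frontier [Q-S 9, S-U 9, S-V 15, P-T 13] → take Q-S (9); add Q.
Step 3: frontier [Q-U 4, P-Q 8, S-U 9, S-V 15, P-T 13] → take Q-U (4); add U.
Step 4: frontier [P-Q 8, S-V 15, P-T 13, U-V 4, P-U 10] → take U-V (4); add V.
Step 5: frontier [P-Q 8, P-T 13, P-U 10, P-V 5] → take P-V (5); add P.
Vertex order: S, T, Q, U, V, P. The 4th vertex is U.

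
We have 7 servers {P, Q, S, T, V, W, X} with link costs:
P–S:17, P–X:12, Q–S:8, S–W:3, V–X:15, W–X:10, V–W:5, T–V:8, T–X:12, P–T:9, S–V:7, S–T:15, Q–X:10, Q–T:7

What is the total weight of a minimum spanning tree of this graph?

Kruskal's algorithm — process edges by increasing weight (ties by edge label):
S–W (3): add. Components now {S,W} {Q} {V} {X} {T} {P}
V–W (5): add. Components now {S,V,W} {Q} {X} {T} {P}
Q–T (7): add. Components now {S,V,W} {Q,T} {X} {P}
S–V (7): skip — S and V already connected.
Q–S (8): add. Components now {Q,S,T,V,W} {X} {P}
T–V (8): skip — V and T already connected.
P–T (9): add. Components now {P,Q,S,T,V,W} {X}
Q–X (10): add. Components now {P,Q,S,T,V,W,X}
MST edges: S–W, V–W, Q–T, Q–S, P–T, Q–X; total weight 3+5+7+8+9+10 = 42.

42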